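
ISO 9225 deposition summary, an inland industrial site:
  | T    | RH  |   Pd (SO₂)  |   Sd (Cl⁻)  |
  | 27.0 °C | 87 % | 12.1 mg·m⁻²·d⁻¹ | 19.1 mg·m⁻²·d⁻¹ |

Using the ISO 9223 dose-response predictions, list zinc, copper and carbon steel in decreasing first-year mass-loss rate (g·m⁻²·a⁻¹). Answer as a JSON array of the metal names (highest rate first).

["carbon steel", "copper", "zinc"]

zinc: T>10 °C ⇒ hinge -0.071·(27.0−10) = -1.2070
  SO₂ term: 0.0129·12.1^0.44·exp(0.046·87-1.2070) = 0.6322
  Cl⁻ term: 0.0175·19.1^0.57·exp(0.008·87+0.085·27.0) = 1.872
  r_corr = 0.6322 + 1.872 = 2.504 μm/a
  mass loss = 2.504 μm/a × 7.14 g/cm³ = 17.88 g·m⁻²·a⁻¹
copper: temperature factor f = -0.080·(17.0) = -1.3600
  Pd branch = 0.0053·Pd^0.26·e^(0.059·RH+f) = 0.441 μm/a
  Cl⁻ term: 0.01025·19.1^0.27·exp(0.036·87+0.049·27.0) = 1.956
  r_corr = 0.441 + 1.956 = 2.397 μm/a
  mass loss = 2.397 μm/a × 8.96 g/cm³ = 21.48 g·m⁻²·a⁻¹
carbon steel: T>10 °C ⇒ hinge -0.054·(27.0−10) = -0.9180
  SO₂ term: 1.77·12.1^0.52·exp(0.02·87-0.9180) = 14.72
  Sd branch = 0.102·Sd^0.62·e^(0.033·RH+0.04·T) = 33.02 μm/a
  r_corr = 14.72 + 33.02 = 47.74 μm/a
  mass loss = 47.74 μm/a × 7.85 g/cm³ = 374.8 g·m⁻²·a⁻¹
Ordering by g·m⁻²·a⁻¹: carbon steel (375) > copper (21.5) > zinc (17.9)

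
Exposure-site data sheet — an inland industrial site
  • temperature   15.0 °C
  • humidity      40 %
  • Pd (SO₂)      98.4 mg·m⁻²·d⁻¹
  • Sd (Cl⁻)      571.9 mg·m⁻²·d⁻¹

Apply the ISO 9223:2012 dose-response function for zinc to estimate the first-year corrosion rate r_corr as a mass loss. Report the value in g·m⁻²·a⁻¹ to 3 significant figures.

r_corr = 26.0 g·m⁻²·a⁻¹

zinc: T>10 °C ⇒ hinge -0.071·(15.0−10) = -0.3550
  SO₂ term: 0.0129·98.4^0.44·exp(0.046·40-0.3550) = 0.429
  Cl⁻ term: 0.0175·571.9^0.57·exp(0.008·40+0.085·15.0) = 3.217
  r_corr = 0.429 + 3.217 = 3.646 μm/a
Convert to mass loss: 3.646 μm/a × 7.14 g/cm³ = 26.03 g·m⁻²·a⁻¹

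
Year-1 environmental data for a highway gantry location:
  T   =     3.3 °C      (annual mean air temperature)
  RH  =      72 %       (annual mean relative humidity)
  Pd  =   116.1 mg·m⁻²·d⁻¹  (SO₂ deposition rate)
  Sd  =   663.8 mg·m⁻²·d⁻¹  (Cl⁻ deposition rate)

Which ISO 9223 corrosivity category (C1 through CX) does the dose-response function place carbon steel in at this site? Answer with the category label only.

carbon steel: temperature factor f = +0.150·(-6.7) = -1.0050
  Pd branch = 1.77·Pd^0.52·e^(0.02·RH+f) = 32.4 μm/a
  Cl⁻ term: 0.102·663.8^0.62·exp(0.033·72+0.04·3.3) = 70.38
  sum: 32.4 + 70.38 → r_corr = 102.8 μm/a
ISO 9223 Table 2 (carbon steel): 80 < 103 ≤ 200 μm/a ⇒ C5

C5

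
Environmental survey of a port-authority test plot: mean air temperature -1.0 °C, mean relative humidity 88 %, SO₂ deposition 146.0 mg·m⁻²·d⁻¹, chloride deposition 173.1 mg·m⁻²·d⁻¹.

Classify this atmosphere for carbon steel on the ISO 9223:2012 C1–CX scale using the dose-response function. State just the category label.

C4

carbon steel: f(T) = +0.150·(T−10) [T≤10 °C] = -1.6500
  Pd branch = 1.77·Pd^0.52·e^(0.02·RH+f) = 26.38 μm/a
  Sd branch = 0.102·Sd^0.62·e^(0.033·RH+0.04·T) = 43.67 μm/a
  sum: 26.38 + 43.67 → r_corr = 70.04 μm/a
ISO 9223 Table 2 (carbon steel): 50 < 70 ≤ 80 μm/a ⇒ C4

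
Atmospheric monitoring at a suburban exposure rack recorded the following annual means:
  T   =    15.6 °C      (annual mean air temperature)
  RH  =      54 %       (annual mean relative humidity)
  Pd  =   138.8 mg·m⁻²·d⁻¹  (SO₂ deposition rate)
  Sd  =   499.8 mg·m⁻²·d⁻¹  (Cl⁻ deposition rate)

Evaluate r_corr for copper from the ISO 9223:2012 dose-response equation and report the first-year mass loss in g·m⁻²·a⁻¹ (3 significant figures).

copper: T>10 °C ⇒ hinge -0.080·(15.6−10) = -0.4480
  SO₂ term: 0.0053·138.8^0.26·exp(0.059·54-0.4480) = 0.2954
  Sd branch = 0.01025·Sd^0.27·e^(0.036·RH+0.049·T) = 0.8235 μm/a
  sum: 0.2954 + 0.8235 → r_corr = 1.119 μm/a
Convert to mass loss: 1.119 μm/a × 8.96 g/cm³ = 10.02 g·m⁻²·a⁻¹

r_corr = 10.0 g·m⁻²·a⁻¹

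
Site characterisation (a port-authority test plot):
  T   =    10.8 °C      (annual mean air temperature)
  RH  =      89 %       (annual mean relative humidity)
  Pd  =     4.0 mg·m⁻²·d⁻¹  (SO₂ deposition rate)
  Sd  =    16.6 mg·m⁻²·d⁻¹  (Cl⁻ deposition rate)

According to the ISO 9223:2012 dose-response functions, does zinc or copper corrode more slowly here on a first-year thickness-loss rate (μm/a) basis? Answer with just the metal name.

zinc: T>10 °C ⇒ hinge -0.071·(10.8−10) = -0.0568
  Pd branch = 0.0129·Pd^0.44·e^(0.046·RH+f) = 1.345 μm/a
  Cl⁻ term: 0.0175·16.6^0.57·exp(0.008·89+0.085·10.8) = 0.443
  r_corr = 1.345 + 0.443 = 1.788 μm/a
copper: f(T) = -0.080·(T−10) [T>10 °C] = -0.0640
  SO₂ term: 0.0053·4.0^0.26·exp(0.059·89-0.0640) = 1.36
  Cl⁻ term: 0.01025·16.6^0.27·exp(0.036·89+0.049·10.8) = 0.9151
  sum: 1.36 + 0.9151 → r_corr = 2.275 μm/a
Ordering by μm/a: copper (2.27) > zinc (1.79)

zinc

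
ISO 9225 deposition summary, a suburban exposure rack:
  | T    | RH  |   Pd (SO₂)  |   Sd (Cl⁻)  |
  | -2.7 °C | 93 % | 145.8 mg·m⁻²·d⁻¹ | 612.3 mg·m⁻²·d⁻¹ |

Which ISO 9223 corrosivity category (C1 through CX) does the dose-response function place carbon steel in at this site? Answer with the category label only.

carbon steel: temperature factor f = +0.150·(-12.7) = -1.9050
  Pd branch = 1.77·Pd^0.52·e^(0.02·RH+f) = 22.57 μm/a
  Cl⁻ term: 0.102·612.3^0.62·exp(0.033·93+0.04·-2.7) = 105.3
  r_corr = 22.57 + 105.3 = 127.9 μm/a
Category bounds: 80…200 μm/a bracket r_corr ⇒ C5

C5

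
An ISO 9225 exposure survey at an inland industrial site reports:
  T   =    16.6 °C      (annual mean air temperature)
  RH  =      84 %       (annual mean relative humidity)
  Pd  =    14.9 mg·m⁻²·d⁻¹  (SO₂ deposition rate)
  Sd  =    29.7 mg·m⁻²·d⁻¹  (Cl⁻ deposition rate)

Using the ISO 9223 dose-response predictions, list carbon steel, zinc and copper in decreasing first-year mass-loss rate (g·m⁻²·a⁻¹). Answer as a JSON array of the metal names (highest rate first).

["carbon steel", "copper", "zinc"]

carbon steel: temperature factor f = -0.054·(6.6) = -0.3564
  Pd branch = 1.77·Pd^0.52·e^(0.02·RH+f) = 27.09 μm/a
  Cl⁻ term: 0.102·29.7^0.62·exp(0.033·84+0.04·16.6) = 25.94
  r_corr = 27.09 + 25.94 = 53.03 μm/a
  mass loss = 53.03 μm/a × 7.85 g/cm³ = 416.3 g·m⁻²·a⁻¹
zinc: f(T) = -0.071·(T−10) [T>10 °C] = -0.4686
  SO₂ term: 0.0129·14.9^0.44·exp(0.046·84-0.4686) = 1.263
  Sd branch = 0.0175·Sd^0.57·e^(0.008·RH+0.085·T) = 0.9708 μm/a
  r_corr = 1.263 + 0.9708 = 2.234 μm/a
  mass loss = 2.234 μm/a × 7.14 g/cm³ = 15.95 g·m⁻²·a⁻¹
copper: temperature factor f = -0.080·(6.6) = -0.5280
  Pd branch = 0.0053·Pd^0.26·e^(0.059·RH+f) = 0.8961 μm/a
  Sd branch = 0.01025·Sd^0.27·e^(0.036·RH+0.049·T) = 1.188 μm/a
  r_corr = 0.8961 + 1.188 = 2.084 μm/a
  mass loss = 2.084 μm/a × 8.96 g/cm³ = 18.68 g·m⁻²·a⁻¹
Ordering by g·m⁻²·a⁻¹: carbon steel (416) > copper (18.7) > zinc (15.9)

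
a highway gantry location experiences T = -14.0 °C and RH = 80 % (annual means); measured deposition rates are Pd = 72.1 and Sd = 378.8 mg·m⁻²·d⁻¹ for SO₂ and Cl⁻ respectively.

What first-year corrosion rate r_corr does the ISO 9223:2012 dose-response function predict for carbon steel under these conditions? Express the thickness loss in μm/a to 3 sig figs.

carbon steel: T≤10 °C ⇒ hinge +0.150·(-14.0−10) = -3.6000
  Pd branch = 1.77·Pd^0.52·e^(0.02·RH+f) = 2.216 μm/a
  Cl⁻ term: 0.102·378.8^0.62·exp(0.033·80+0.04·-14.0) = 32.4
  sum: 2.216 + 32.4 → r_corr = 34.62 μm/a

r_corr = 34.6 μm/a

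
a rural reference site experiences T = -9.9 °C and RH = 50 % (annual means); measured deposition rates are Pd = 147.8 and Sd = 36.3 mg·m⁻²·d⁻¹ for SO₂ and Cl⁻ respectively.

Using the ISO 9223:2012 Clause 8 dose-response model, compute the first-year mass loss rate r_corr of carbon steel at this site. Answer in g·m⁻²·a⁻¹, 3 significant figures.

carbon steel: T≤10 °C ⇒ hinge +0.150·(-9.9−10) = -2.9850
  Pd branch = 1.77·Pd^0.52·e^(0.02·RH+f) = 3.267 μm/a
  Sd branch = 0.102·Sd^0.62·e^(0.033·RH+0.04·T) = 3.314 μm/a
  r_corr = 3.267 + 3.314 = 6.581 μm/a
Convert to mass loss: 6.581 μm/a × 7.85 g/cm³ = 51.66 g·m⁻²·a⁻¹

r_corr = 51.7 g·m⁻²·a⁻¹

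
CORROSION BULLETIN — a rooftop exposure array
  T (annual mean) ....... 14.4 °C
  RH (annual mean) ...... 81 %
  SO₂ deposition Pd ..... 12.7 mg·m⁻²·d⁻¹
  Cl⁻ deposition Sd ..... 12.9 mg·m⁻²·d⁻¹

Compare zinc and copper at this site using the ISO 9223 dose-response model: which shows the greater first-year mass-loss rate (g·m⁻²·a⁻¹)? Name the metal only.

zinc: temperature factor f = -0.071·(4.4) = -0.3124
  Pd branch = 0.0129·Pd^0.44·e^(0.046·RH+f) = 1.199 μm/a
  Cl⁻ term: 0.0175·12.9^0.57·exp(0.008·81+0.085·14.4) = 0.4887
  sum: 1.199 + 0.4887 → r_corr = 1.688 μm/a
  mass loss = 1.688 μm/a × 7.14 g/cm³ = 12.05 g·m⁻²·a⁻¹
copper: f(T) = -0.080·(T−10) [T>10 °C] = -0.3520
  SO₂ term: 0.0053·12.7^0.26·exp(0.059·81-0.3520) = 0.8588
  Cl⁻ term: 0.01025·12.9^0.27·exp(0.036·81+0.049·14.4) = 0.7646
  sum: 0.8588 + 0.7646 → r_corr = 1.623 μm/a
  mass loss = 1.623 μm/a × 8.96 g/cm³ = 14.55 g·m⁻²·a⁻¹
Ordering by g·m⁻²·a⁻¹: copper (14.5) > zinc (12)

copper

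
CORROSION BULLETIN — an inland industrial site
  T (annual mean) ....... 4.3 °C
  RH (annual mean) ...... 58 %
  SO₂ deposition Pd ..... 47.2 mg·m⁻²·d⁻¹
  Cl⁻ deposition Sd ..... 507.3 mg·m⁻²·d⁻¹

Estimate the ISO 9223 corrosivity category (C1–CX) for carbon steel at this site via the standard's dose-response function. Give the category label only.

carbon steel: T≤10 °C ⇒ hinge +0.150·(4.3−10) = -0.8550
  SO₂ term: 1.77·47.2^0.52·exp(0.02·58-0.8550) = 17.82
  Sd branch = 0.102·Sd^0.62·e^(0.033·RH+0.04·T) = 39.07 μm/a
  sum: 17.82 + 39.07 → r_corr = 56.89 μm/a
ISO 9223 Table 2 (carbon steel): 50 < 56.9 ≤ 80 μm/a ⇒ C4

C4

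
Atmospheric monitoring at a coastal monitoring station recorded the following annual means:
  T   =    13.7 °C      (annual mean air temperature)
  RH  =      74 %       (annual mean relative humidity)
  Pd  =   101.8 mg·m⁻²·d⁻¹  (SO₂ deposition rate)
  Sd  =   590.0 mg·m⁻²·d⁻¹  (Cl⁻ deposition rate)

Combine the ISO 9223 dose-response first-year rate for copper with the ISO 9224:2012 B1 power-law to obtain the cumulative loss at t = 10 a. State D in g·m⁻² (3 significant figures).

D(10) = 110 g·m⁻²

copper: f(T) = -0.080·(T−10) [T>10 °C] = -0.2960
  Pd branch = 0.0053·Pd^0.26·e^(0.059·RH+f) = 1.032 μm/a
  Sd branch = 0.01025·Sd^0.27·e^(0.036·RH+0.049·T) = 1.612 μm/a
  r_corr = 1.032 + 1.612 = 2.644 μm/a
Power-law: D(10) = r_corr · 10^0.667
  D(10) = 2.644 × 10^0.667 = 2.644 × 4.645 = 12.28 μm
  Mass loss = 12.28 μm × 8.96 g/cm³ = 110.1 g·m⁻²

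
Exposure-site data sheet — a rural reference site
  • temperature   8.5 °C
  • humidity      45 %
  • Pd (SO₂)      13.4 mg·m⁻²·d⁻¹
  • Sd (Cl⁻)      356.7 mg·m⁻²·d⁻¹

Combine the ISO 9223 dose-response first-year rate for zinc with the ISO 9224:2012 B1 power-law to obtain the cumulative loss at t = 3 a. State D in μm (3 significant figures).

D(3) = 4.34 μm

zinc: T≤10 °C ⇒ hinge +0.038·(8.5−10) = -0.0570
  SO₂ term: 0.0129·13.4^0.44·exp(0.046·45-0.0570) = 0.3025
  Cl⁻ term: 0.0175·356.7^0.57·exp(0.008·45+0.085·8.5) = 1.472
  sum: 0.3025 + 1.472 → r_corr = 1.775 μm/a
ISO 9224: D(t) = r_corr · t^b with b = 0.813 (zinc, B1)
  D(3) = 1.775 × 3^0.813 = 1.775 × 2.443 = 4.335 μm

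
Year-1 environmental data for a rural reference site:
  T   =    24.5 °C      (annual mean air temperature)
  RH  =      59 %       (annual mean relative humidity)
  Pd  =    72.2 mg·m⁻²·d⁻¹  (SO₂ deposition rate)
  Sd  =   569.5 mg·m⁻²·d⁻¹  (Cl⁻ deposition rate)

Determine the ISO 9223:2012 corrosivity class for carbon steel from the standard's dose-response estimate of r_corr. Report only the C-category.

C5

carbon steel: T>10 °C ⇒ hinge -0.054·(24.5−10) = -0.7830
  Pd branch = 1.77·Pd^0.52·e^(0.02·RH+f) = 24.37 μm/a
  Sd branch = 0.102·Sd^0.62·e^(0.033·RH+0.04·T) = 97.32 μm/a
  r_corr = 24.37 + 97.32 = 121.7 μm/a
Category bounds: 80…200 μm/a bracket r_corr ⇒ C5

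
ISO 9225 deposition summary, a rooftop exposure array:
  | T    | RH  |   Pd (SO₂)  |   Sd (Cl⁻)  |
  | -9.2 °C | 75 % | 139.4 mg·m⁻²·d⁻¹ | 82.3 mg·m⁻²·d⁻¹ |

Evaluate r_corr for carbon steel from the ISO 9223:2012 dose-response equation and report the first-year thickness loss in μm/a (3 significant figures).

carbon steel: f(T) = +0.150·(T−10) [T≤10 °C] = -2.8800
  Pd branch = 1.77·Pd^0.52·e^(0.02·RH+f) = 5.803 μm/a
  Cl⁻ term: 0.102·82.3^0.62·exp(0.033·75+0.04·-9.2) = 12.92
  r_corr = 5.803 + 12.92 = 18.72 μm/a

r_corr = 18.7 μm/a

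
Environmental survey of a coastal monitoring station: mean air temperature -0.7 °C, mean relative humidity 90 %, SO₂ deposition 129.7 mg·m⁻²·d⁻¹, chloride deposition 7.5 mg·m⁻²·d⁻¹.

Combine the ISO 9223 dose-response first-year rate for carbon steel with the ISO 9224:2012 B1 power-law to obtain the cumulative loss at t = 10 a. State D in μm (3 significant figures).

carbon steel: temperature factor f = +0.150·(-10.7) = -1.6050
  SO₂ term: 1.77·129.7^0.52·exp(0.02·90-1.6050) = 27
  Sd branch = 0.102·Sd^0.62·e^(0.033·RH+0.04·T) = 6.743 μm/a
  r_corr = 27 + 6.743 = 33.74 μm/a
ISO 9224: D(t) = r_corr · t^b with b = 0.523 (carbon steel, B1)
  D(10) = 33.74 × 10^0.523 = 33.74 × 3.334 = 112.5 μm

D(10) = 113 μm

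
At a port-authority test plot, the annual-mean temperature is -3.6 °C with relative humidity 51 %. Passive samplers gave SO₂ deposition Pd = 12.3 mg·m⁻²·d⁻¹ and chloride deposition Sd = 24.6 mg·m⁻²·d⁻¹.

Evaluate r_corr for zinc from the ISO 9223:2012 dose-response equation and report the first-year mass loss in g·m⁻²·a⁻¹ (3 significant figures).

zinc: T≤10 °C ⇒ hinge +0.038·(-3.6−10) = -0.5168
  Pd branch = 0.0129·Pd^0.44·e^(0.046·RH+f) = 0.2424 μm/a
  Cl⁻ term: 0.0175·24.6^0.57·exp(0.008·51+0.085·-3.6) = 0.1203
  sum: 0.2424 + 0.1203 → r_corr = 0.3627 μm/a
Convert to mass loss: 0.3627 μm/a × 7.14 g/cm³ = 2.59 g·m⁻²·a⁻¹

r_corr = 2.59 g·m⁻²·a⁻¹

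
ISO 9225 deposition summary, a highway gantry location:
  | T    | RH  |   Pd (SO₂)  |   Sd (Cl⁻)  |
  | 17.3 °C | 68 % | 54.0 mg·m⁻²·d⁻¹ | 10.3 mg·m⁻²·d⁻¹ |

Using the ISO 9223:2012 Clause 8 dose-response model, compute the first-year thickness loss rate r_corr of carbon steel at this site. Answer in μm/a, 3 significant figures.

carbon steel: f(T) = -0.054·(T−10) [T>10 °C] = -0.3942
  SO₂ term: 1.77·54.0^0.52·exp(0.02·68-0.3942) = 37
  Sd branch = 0.102·Sd^0.62·e^(0.033·RH+0.04·T) = 8.159 μm/a
  sum: 37 + 8.159 → r_corr = 45.16 μm/a

r_corr = 45.2 μm/a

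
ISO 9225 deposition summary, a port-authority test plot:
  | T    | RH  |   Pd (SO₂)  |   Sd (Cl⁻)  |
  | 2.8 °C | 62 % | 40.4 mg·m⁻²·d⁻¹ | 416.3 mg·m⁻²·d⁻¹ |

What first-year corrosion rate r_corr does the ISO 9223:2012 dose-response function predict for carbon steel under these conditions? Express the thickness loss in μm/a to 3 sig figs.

r_corr = 51.4 μm/a

carbon steel: temperature factor f = +0.150·(-7.2) = -1.0800
  sulphur-dioxide contribution → 14.22 μm/a
  chloride contribution → 37.14 μm/a
  ⇒ r_corr(carbon steel) = 51.36 μm/a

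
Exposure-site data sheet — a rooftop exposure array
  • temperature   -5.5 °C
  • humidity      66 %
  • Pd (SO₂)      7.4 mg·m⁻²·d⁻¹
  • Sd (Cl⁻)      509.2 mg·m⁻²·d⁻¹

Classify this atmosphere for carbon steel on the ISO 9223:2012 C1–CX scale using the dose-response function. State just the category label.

carbon steel: f(T) = +0.150·(T−10) [T≤10 °C] = -2.3250
  SO₂ term: 1.77·7.4^0.52·exp(0.02·66-2.3250) = 1.834
  Cl⁻ term: 0.102·509.2^0.62·exp(0.033·66+0.04·-5.5) = 34.45
  r_corr = 1.834 + 34.45 = 36.29 μm/a
36.3 μm/a falls in (25, 50] for carbon steel → category C3

C3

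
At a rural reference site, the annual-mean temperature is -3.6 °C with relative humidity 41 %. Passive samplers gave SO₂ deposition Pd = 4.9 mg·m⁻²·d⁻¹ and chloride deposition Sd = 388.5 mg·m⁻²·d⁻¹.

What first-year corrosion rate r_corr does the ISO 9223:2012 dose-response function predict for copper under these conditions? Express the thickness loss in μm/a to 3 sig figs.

copper: T≤10 °C ⇒ hinge +0.126·(-3.6−10) = -1.7136
  sulphur-dioxide contribution → 0.01622 μm/a
  chloride contribution → 0.188 μm/a
  total first-year rate 0.2043 μm/a

r_corr = 0.204 μm/a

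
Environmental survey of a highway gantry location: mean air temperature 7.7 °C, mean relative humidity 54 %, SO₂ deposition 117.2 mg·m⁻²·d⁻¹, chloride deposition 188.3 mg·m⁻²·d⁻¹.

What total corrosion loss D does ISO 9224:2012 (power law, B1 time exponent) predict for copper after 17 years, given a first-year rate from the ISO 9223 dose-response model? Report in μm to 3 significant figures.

D(17) = 5.03 μm

copper: T≤10 °C ⇒ hinge +0.126·(7.7−10) = -0.2898
  SO₂ term: 0.0053·117.2^0.26·exp(0.059·54-0.2898) = 0.3311
  Cl⁻ term: 0.01025·188.3^0.27·exp(0.036·54+0.049·7.7) = 0.4296
  sum: 0.3311 + 0.4296 → r_corr = 0.7607 μm/a
Long-term exponent b (ISO 9224 Table 2, B1) = 0.667
  D(17) = 0.7607 × 17^0.667 = 0.7607 × 6.618 = 5.034 μm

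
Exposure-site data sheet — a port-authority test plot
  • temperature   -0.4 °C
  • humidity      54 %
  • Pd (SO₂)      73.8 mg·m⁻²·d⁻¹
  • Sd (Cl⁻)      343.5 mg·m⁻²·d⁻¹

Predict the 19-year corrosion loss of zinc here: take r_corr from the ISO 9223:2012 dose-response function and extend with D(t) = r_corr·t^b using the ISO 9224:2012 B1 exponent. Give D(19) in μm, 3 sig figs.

zinc: f(T) = +0.038·(T−10) [T≤10 °C] = -0.3952
  Pd branch = 0.0129·Pd^0.44·e^(0.046·RH+f) = 0.6913 μm/a
  Cl⁻ term: 0.0175·343.5^0.57·exp(0.008·54+0.085·-0.4) = 0.7267
  sum: 0.6913 + 0.7267 → r_corr = 1.418 μm/a
Long-term exponent b (ISO 9224 Table 2, B1) = 0.813
  D(19) = 1.418 × 19^0.813 = 1.418 × 10.96 = 15.54 μm

D(19) = 15.5 μm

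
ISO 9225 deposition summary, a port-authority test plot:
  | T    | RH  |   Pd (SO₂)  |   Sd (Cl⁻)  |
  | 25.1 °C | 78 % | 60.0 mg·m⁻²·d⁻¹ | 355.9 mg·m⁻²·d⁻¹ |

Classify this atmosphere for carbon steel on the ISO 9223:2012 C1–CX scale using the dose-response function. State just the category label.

C5

carbon steel: temperature factor f = -0.054·(15.1) = -0.8154
  SO₂ term: 1.77·60.0^0.52·exp(0.02·78-0.8154) = 31.33
  Sd branch = 0.102·Sd^0.62·e^(0.033·RH+0.04·T) = 139.4 μm/a
  sum: 31.33 + 139.4 → r_corr = 170.8 μm/a
171 μm/a falls in (80, 200] for carbon steel → category C5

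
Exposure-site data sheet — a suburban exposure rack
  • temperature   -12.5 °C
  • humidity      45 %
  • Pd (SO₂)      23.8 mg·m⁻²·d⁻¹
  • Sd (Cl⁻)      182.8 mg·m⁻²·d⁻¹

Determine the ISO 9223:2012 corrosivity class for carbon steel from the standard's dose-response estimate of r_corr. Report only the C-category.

C2

carbon steel: f(T) = +0.150·(T−10) [T≤10 °C] = -3.3750
  SO₂ term: 1.77·23.8^0.52·exp(0.02·45-3.3750) = 0.7743
  Cl⁻ term: 0.102·182.8^0.62·exp(0.033·45+0.04·-12.5) = 6.899
  r_corr = 0.7743 + 6.899 = 7.674 μm/a
Category bounds: 1.3…25 μm/a bracket r_corr ⇒ C2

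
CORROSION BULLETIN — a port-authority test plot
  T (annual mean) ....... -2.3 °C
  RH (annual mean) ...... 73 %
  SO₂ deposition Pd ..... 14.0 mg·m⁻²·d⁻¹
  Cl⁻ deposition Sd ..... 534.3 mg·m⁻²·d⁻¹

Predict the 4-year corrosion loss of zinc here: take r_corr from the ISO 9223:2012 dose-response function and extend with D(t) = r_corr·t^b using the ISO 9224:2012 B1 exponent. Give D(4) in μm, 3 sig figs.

D(4) = 5.15 μm

zinc: f(T) = +0.038·(T−10) [T≤10 °C] = -0.4674
  Pd branch = 0.0129·Pd^0.44·e^(0.046·RH+f) = 0.7418 μm/a
  Sd branch = 0.0175·Sd^0.57·e^(0.008·RH+0.085·T) = 0.926 μm/a
  sum: 0.7418 + 0.926 → r_corr = 1.668 μm/a
Power-law: D(4) = r_corr · 4^0.813
  D(4) = 1.668 × 4^0.813 = 1.668 × 3.087 = 5.148 μm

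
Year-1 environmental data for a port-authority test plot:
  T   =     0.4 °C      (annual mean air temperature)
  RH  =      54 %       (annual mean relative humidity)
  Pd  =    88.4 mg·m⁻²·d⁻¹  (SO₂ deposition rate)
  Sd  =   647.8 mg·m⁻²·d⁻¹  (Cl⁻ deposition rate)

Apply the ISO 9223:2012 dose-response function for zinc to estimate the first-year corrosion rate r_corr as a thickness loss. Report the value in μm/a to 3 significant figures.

zinc: temperature factor f = +0.038·(-9.6) = -0.3648
  SO₂ term: 0.0129·88.4^0.44·exp(0.046·54-0.3648) = 0.7716
  Cl⁻ term: 0.0175·647.8^0.57·exp(0.008·54+0.085·0.4) = 1.117
  sum: 0.7716 + 1.117 → r_corr = 1.888 μm/a

r_corr = 1.89 μm/a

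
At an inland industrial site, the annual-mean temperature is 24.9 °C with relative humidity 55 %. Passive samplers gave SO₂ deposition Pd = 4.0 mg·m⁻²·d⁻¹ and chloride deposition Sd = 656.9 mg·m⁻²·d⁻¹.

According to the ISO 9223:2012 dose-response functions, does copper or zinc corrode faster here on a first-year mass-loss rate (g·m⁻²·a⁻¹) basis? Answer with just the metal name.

zinc

copper: T>10 °C ⇒ hinge -0.080·(24.9−10) = -1.1920
  Pd branch = 0.0053·Pd^0.26·e^(0.059·RH+f) = 0.05921 μm/a
  Sd branch = 0.01025·Sd^0.27·e^(0.036·RH+0.049·T) = 1.45 μm/a
  r_corr = 0.05921 + 1.45 = 1.509 μm/a
  mass loss = 1.509 μm/a × 8.96 g/cm³ = 13.52 g·m⁻²·a⁻¹
zinc: f(T) = -0.071·(T−10) [T>10 °C] = -1.0579
  Pd branch = 0.0129·Pd^0.44·e^(0.046·RH+f) = 0.1035 μm/a
  Sd branch = 0.0175·Sd^0.57·e^(0.008·RH+0.085·T) = 9.105 μm/a
  sum: 0.1035 + 9.105 → r_corr = 9.209 μm/a
  mass loss = 9.209 μm/a × 7.14 g/cm³ = 65.75 g·m⁻²·a⁻¹
Ordering by g·m⁻²·a⁻¹: zinc (65.7) > copper (13.5)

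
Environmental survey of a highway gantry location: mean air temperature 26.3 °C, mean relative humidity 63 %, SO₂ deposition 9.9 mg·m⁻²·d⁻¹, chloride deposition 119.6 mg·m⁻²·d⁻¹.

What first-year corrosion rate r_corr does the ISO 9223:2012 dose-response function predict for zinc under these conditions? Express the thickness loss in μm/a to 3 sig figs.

zinc: T>10 °C ⇒ hinge -0.071·(26.3−10) = -1.1573
  sulphur-dioxide contribution → 0.2017 μm/a
  chloride contribution → 4.141 μm/a
  total first-year rate 4.343 μm/a

r_corr = 4.34 μm/a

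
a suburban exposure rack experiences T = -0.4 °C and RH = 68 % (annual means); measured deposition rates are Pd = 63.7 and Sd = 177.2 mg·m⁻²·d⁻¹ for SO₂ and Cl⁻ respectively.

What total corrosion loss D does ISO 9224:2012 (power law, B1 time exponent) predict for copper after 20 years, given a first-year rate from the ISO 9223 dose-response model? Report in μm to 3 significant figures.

D(20) = 5.18 μm

copper: f(T) = +0.126·(T−10) [T≤10 °C] = -1.3104
  Pd branch = 0.0053·Pd^0.26·e^(0.059·RH+f) = 0.2326 μm/a
  Cl⁻ term: 0.01025·177.2^0.27·exp(0.036·68+0.049·-0.4) = 0.4704
  sum: 0.2326 + 0.4704 → r_corr = 0.703 μm/a
Power-law: D(20) = r_corr · 20^0.667
  D(20) = 0.703 × 20^0.667 = 0.703 × 7.375 = 5.185 μm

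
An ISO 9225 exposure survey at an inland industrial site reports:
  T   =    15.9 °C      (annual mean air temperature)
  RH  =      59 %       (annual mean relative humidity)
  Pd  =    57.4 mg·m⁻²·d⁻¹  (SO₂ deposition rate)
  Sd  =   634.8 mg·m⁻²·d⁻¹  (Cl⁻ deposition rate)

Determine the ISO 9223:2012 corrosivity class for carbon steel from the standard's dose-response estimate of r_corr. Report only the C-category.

C5

carbon steel: T>10 °C ⇒ hinge -0.054·(15.9−10) = -0.3186
  Pd branch = 1.77·Pd^0.52·e^(0.02·RH+f) = 34.41 μm/a
  Sd branch = 0.102·Sd^0.62·e^(0.033·RH+0.04·T) = 73.79 μm/a
  r_corr = 34.41 + 73.79 = 108.2 μm/a
ISO 9223 Table 2 (carbon steel): 80 < 108 ≤ 200 μm/a ⇒ C5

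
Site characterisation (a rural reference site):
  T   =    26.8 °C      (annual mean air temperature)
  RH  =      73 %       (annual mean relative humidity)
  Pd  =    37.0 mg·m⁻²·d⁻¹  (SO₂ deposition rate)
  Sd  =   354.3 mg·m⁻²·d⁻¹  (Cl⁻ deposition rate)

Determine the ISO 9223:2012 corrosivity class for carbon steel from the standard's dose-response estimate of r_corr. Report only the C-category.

carbon steel: f(T) = -0.054·(T−10) [T>10 °C] = -0.9072
  sulphur-dioxide contribution → 20.11 μm/a
  chloride contribution → 126.2 μm/a
  ⇒ r_corr(carbon steel) = 146.3 μm/a
ISO 9223 Table 2 (carbon steel): 80 < 146 ≤ 200 μm/a ⇒ C5

C5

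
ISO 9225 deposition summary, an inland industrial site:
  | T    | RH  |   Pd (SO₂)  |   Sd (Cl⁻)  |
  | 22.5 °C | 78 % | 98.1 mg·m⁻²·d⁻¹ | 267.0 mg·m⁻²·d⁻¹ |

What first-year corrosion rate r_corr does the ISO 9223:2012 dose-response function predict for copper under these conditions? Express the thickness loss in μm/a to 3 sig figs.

copper: f(T) = -0.080·(T−10) [T>10 °C] = -1.0000
  sulphur-dioxide contribution → 0.6404 μm/a
  chloride contribution → 2.313 μm/a
  ⇒ r_corr(copper) = 2.953 μm/a

r_corr = 2.95 μm/a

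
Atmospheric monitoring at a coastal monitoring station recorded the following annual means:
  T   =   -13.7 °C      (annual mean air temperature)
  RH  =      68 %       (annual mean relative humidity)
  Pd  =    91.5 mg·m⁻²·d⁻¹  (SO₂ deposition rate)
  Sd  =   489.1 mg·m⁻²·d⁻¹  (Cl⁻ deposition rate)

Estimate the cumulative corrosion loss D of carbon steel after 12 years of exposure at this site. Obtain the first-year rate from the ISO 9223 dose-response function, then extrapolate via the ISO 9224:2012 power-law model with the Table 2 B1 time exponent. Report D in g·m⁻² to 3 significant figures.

carbon steel: temperature factor f = +0.150·(-23.7) = -3.5550
  SO₂ term: 1.77·91.5^0.52·exp(0.02·68-3.5550) = 2.064
  Cl⁻ term: 0.102·489.1^0.62·exp(0.033·68+0.04·-13.7) = 25.86
  r_corr = 2.064 + 25.86 = 27.92 μm/a
Long-term exponent b (ISO 9224 Table 2, B1) = 0.523
  D(12) = 27.92 × 12^0.523 = 27.92 × 3.668 = 102.4 μm
  Mass loss = 102.4 μm × 7.85 g/cm³ = 803.9 g·m⁻²

D(12) = 804 g·m⁻²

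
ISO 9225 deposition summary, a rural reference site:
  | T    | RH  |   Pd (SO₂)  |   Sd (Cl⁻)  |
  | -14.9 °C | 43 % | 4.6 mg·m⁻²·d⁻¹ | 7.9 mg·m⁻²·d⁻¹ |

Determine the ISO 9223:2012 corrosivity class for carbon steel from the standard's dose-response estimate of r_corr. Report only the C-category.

carbon steel: temperature factor f = +0.150·(-24.9) = -3.7350
  sulphur-dioxide contribution → 0.2208 μm/a
  chloride contribution → 0.8367 μm/a
  ⇒ r_corr(carbon steel) = 1.057 μm/a
1.06 μm/a falls in (0, 1.3] for carbon steel → category C1

C1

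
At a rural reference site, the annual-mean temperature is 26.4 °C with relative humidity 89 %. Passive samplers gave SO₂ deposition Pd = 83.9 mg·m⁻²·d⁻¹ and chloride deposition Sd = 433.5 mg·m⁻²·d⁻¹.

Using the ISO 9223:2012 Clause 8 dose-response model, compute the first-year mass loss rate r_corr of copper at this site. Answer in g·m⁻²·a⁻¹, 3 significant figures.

r_corr = 50.2 g·m⁻²·a⁻¹

copper: T>10 °C ⇒ hinge -0.080·(26.4−10) = -1.3120
  Pd branch = 0.0053·Pd^0.26·e^(0.059·RH+f) = 0.8613 μm/a
  Sd branch = 0.01025·Sd^0.27·e^(0.036·RH+0.049·T) = 4.742 μm/a
  r_corr = 0.8613 + 4.742 = 5.604 μm/a
Convert to mass loss: 5.604 μm/a × 8.96 g/cm³ = 50.21 g·m⁻²·a⁻¹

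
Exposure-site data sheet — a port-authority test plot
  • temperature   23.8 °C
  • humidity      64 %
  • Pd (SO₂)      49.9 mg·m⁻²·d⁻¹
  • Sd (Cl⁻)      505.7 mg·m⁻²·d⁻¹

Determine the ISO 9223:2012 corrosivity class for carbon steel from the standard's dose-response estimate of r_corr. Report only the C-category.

carbon steel: f(T) = -0.054·(T−10) [T>10 °C] = -0.7452
  sulphur-dioxide contribution → 23.08 μm/a
  chloride contribution → 103.7 μm/a
  ⇒ r_corr(carbon steel) = 126.8 μm/a
127 μm/a falls in (80, 200] for carbon steel → category C5

C5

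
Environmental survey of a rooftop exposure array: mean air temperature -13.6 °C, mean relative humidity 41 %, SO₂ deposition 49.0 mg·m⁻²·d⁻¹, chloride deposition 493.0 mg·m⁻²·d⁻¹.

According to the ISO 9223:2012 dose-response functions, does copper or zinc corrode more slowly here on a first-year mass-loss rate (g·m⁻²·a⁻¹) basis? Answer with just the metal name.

copper

copper: f(T) = +0.126·(T−10) [T≤10 °C] = -2.9736
  sulphur-dioxide contribution → 0.008373 μm/a
  chloride contribution → 0.1229 μm/a
  total first-year rate 0.1312 μm/a
  mass loss = 0.1312 μm/a × 8.96 g/cm³ = 1.176 g·m⁻²·a⁻¹
zinc: temperature factor f = +0.038·(-23.6) = -0.8968
  sulphur-dioxide contribution → 0.1923 μm/a
  chloride contribution → 0.262 μm/a
  total first-year rate 0.4543 μm/a
  mass loss = 0.4543 μm/a × 7.14 g/cm³ = 3.244 g·m⁻²·a⁻¹
Ordering by g·m⁻²·a⁻¹: zinc (3.24) > copper (1.18)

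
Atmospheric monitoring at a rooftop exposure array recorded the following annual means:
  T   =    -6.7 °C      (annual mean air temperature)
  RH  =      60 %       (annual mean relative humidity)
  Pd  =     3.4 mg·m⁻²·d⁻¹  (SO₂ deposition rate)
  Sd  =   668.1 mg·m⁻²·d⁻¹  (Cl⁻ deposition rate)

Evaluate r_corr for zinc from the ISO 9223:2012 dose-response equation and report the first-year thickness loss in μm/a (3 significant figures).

zinc: temperature factor f = +0.038·(-16.7) = -0.6346
  sulphur-dioxide contribution → 0.1851 μm/a
  chloride contribution → 0.6521 μm/a
  ⇒ r_corr(zinc) = 0.8373 μm/a

r_corr = 0.837 μm/a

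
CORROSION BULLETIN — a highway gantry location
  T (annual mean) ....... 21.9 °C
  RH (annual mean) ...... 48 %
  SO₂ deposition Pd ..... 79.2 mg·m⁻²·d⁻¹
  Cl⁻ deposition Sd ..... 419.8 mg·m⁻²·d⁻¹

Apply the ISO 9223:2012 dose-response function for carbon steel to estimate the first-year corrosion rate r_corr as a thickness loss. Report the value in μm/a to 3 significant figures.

r_corr = 74.1 μm/a

carbon steel: f(T) = -0.054·(T−10) [T>10 °C] = -0.6426
  Pd branch = 1.77·Pd^0.52·e^(0.02·RH+f) = 23.61 μm/a
  Cl⁻ term: 0.102·419.8^0.62·exp(0.033·48+0.04·21.9) = 50.5
  sum: 23.61 + 50.5 → r_corr = 74.11 μm/a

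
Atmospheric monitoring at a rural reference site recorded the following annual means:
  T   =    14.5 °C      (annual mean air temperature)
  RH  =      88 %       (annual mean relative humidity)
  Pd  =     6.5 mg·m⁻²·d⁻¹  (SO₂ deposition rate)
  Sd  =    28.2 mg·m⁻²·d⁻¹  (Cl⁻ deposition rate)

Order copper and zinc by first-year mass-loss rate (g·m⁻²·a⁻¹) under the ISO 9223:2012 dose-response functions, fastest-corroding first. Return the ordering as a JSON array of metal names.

copper: f(T) = -0.080·(T−10) [T>10 °C] = -0.3600
  sulphur-dioxide contribution → 1.082 μm/a
  chloride contribution → 1.221 μm/a
  total first-year rate 2.303 μm/a
  mass loss = 2.303 μm/a × 8.96 g/cm³ = 20.63 g·m⁻²·a⁻¹
zinc: temperature factor f = -0.071·(4.5) = -0.3195
  sulphur-dioxide contribution → 1.223 μm/a
  chloride contribution → 0.8141 μm/a
  total first-year rate 2.037 μm/a
  mass loss = 2.037 μm/a × 7.14 g/cm³ = 14.55 g·m⁻²·a⁻¹
Ordering by g·m⁻²·a⁻¹: copper (20.6) > zinc (14.5)

["copper", "zinc"]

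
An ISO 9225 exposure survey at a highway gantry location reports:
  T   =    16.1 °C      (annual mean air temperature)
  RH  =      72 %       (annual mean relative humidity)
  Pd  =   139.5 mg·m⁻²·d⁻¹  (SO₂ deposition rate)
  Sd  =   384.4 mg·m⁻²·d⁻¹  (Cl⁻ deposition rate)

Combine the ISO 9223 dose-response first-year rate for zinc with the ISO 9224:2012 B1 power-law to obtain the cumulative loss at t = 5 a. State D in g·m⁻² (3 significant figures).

zinc: temperature factor f = -0.071·(6.1) = -0.4331
  SO₂ term: 0.0129·139.5^0.44·exp(0.046·72-0.4331) = 2.016
  Cl⁻ term: 0.0175·384.4^0.57·exp(0.008·72+0.085·16.1) = 3.638
  sum: 2.016 + 3.638 → r_corr = 5.654 μm/a
Long-term exponent b (ISO 9224 Table 2, B1) = 0.813
  D(5) = 5.654 × 5^0.813 = 5.654 × 3.701 = 20.92 μm
  Mass loss = 20.92 μm × 7.14 g/cm³ = 149.4 g·m⁻²

D(5) = 149 g·m⁻²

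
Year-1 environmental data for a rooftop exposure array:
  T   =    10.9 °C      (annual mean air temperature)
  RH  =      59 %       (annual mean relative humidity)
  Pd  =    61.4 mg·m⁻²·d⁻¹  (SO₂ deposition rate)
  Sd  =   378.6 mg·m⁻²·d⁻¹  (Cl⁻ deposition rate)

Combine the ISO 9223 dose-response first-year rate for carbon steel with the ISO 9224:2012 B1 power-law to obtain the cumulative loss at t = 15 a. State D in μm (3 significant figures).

carbon steel: temperature factor f = -0.054·(0.9) = -0.0486
  SO₂ term: 1.77·61.4^0.52·exp(0.02·59-0.0486) = 46.69
  Cl⁻ term: 0.102·378.6^0.62·exp(0.033·59+0.04·10.9) = 43.85
  r_corr = 46.69 + 43.85 = 90.54 μm/a
Power-law: D(15) = r_corr · 15^0.523
  D(15) = 90.54 × 15^0.523 = 90.54 × 4.122 = 373.2 μm

D(15) = 373 μm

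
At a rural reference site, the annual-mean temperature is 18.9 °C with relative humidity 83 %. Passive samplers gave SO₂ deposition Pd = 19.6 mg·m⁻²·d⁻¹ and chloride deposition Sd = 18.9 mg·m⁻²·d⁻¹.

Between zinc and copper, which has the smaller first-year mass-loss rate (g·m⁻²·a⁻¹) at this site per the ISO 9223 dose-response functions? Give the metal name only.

zinc

zinc: T>10 °C ⇒ hinge -0.071·(18.9−10) = -0.6319
  sulphur-dioxide contribution → 1.156 μm/a
  chloride contribution → 0.9051 μm/a
  total first-year rate 2.061 μm/a
  mass loss = 2.061 μm/a × 7.14 g/cm³ = 14.71 g·m⁻²·a⁻¹
copper: temperature factor f = -0.080·(8.9) = -0.7120
  sulphur-dioxide contribution → 0.7547 μm/a
  chloride contribution → 1.136 μm/a
  ⇒ r_corr(copper) = 1.89 μm/a
  mass loss = 1.89 μm/a × 8.96 g/cm³ = 16.94 g·m⁻²·a⁻¹
Ordering by g·m⁻²·a⁻¹: copper (16.9) > zinc (14.7)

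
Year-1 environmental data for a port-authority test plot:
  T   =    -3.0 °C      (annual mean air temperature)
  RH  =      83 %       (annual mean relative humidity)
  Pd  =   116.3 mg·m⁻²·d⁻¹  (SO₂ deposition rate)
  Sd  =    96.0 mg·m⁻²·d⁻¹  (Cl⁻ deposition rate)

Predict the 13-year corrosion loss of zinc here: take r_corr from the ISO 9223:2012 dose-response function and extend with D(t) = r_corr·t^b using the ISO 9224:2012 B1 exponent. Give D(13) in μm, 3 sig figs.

D(13) = 26.2 μm

zinc: f(T) = +0.038·(T−10) [T≤10 °C] = -0.4940
  sulphur-dioxide contribution → 2.904 μm/a
  chloride contribution → 0.3553 μm/a
  total first-year rate 3.26 μm/a
Power-law: D(13) = r_corr · 13^0.813
  D(13) = 3.26 × 13^0.813 = 3.26 × 8.047 = 26.23 μm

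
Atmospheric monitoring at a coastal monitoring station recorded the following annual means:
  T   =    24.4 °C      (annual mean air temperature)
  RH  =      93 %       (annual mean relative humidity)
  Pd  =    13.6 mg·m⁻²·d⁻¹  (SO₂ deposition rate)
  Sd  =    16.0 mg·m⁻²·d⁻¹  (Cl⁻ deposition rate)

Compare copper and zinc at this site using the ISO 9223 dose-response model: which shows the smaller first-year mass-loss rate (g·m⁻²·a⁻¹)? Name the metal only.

zinc

copper: T>10 °C ⇒ hinge -0.080·(24.4−10) = -1.1520
  SO₂ term: 0.0053·13.6^0.26·exp(0.059·93-1.1520) = 0.7974
  Sd branch = 0.01025·Sd^0.27·e^(0.036·RH+0.049·T) = 2.037 μm/a
  r_corr = 0.7974 + 2.037 = 2.835 μm/a
  mass loss = 2.835 μm/a × 8.96 g/cm³ = 25.4 g·m⁻²·a⁻¹
zinc: f(T) = -0.071·(T−10) [T>10 °C] = -1.0224
  Pd branch = 0.0129·Pd^0.44·e^(0.046·RH+f) = 1.055 μm/a
  Cl⁻ term: 0.0175·16.0^0.57·exp(0.008·93+0.085·24.4) = 1.423
  sum: 1.055 + 1.423 → r_corr = 2.478 μm/a
  mass loss = 2.478 μm/a × 7.14 g/cm³ = 17.69 g·m⁻²·a⁻¹
Ordering by g·m⁻²·a⁻¹: copper (25.4) > zinc (17.7)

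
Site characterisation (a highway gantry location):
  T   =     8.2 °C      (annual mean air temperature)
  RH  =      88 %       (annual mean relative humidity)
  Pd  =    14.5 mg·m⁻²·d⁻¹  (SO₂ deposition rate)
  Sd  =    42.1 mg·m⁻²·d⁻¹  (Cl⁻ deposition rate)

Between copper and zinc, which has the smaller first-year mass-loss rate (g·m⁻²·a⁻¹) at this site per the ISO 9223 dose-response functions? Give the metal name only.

copper: T≤10 °C ⇒ hinge +0.126·(8.2−10) = -0.2268
  sulphur-dioxide contribution → 1.523 μm/a
  chloride contribution → 0.9991 μm/a
  ⇒ r_corr(copper) = 2.522 μm/a
  mass loss = 2.522 μm/a × 8.96 g/cm³ = 22.59 g·m⁻²·a⁻¹
zinc: T≤10 °C ⇒ hinge +0.038·(8.2−10) = -0.0684
  sulphur-dioxide contribution → 2.238 μm/a
  chloride contribution → 0.5989 μm/a
  total first-year rate 2.837 μm/a
  mass loss = 2.837 μm/a × 7.14 g/cm³ = 20.26 g·m⁻²·a⁻¹
Ordering by g·m⁻²·a⁻¹: copper (22.6) > zinc (20.3)

zinc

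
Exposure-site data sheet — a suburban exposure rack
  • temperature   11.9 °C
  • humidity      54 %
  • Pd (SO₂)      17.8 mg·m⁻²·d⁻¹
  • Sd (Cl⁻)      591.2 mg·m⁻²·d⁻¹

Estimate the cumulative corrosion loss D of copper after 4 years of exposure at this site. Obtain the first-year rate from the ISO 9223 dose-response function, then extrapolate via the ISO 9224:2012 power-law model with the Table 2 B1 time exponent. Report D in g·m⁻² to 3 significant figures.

D(4) = 21.5 g·m⁻²

copper: temperature factor f = -0.080·(1.9) = -0.1520
  Pd branch = 0.0053·Pd^0.26·e^(0.059·RH+f) = 0.2328 μm/a
  Sd branch = 0.01025·Sd^0.27·e^(0.036·RH+0.049·T) = 0.7188 μm/a
  sum: 0.2328 + 0.7188 → r_corr = 0.9516 μm/a
Power-law: D(4) = r_corr · 4^0.667
  D(4) = 0.9516 × 4^0.667 = 0.9516 × 2.521 = 2.399 μm
  Mass loss = 2.399 μm × 8.96 g/cm³ = 21.5 g·m⁻²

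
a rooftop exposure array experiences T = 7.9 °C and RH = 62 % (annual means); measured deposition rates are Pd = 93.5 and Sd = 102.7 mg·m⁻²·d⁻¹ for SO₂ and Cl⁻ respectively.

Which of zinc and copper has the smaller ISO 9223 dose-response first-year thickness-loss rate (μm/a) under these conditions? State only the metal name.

zinc: T≤10 °C ⇒ hinge +0.038·(7.9−10) = -0.0798
  Pd branch = 0.0129·Pd^0.44·e^(0.046·RH+f) = 1.519 μm/a
  Sd branch = 0.0175·Sd^0.57·e^(0.008·RH+0.085·T) = 0.7883 μm/a
  r_corr = 1.519 + 0.7883 = 2.308 μm/a
copper: f(T) = +0.126·(T−10) [T≤10 °C] = -0.2646
  SO₂ term: 0.0053·93.5^0.26·exp(0.059·62-0.2646) = 0.5134
  Cl⁻ term: 0.01025·102.7^0.27·exp(0.036·62+0.049·7.9) = 0.4913
  r_corr = 0.5134 + 0.4913 = 1.005 μm/a
Ordering by μm/a: zinc (2.31) > copper (1)

copper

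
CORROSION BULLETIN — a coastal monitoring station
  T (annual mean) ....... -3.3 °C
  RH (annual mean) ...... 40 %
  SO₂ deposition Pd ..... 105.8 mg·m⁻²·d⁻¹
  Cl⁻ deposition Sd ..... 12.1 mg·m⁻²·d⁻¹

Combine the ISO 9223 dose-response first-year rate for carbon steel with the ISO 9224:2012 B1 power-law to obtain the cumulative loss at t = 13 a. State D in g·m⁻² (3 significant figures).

carbon steel: f(T) = +0.150·(T−10) [T≤10 °C] = -1.9950
  Pd branch = 1.77·Pd^0.52·e^(0.02·RH+f) = 6.05 μm/a
  Cl⁻ term: 0.102·12.1^0.62·exp(0.033·40+0.04·-3.3) = 1.57
  sum: 6.05 + 1.57 → r_corr = 7.619 μm/a
ISO 9224: D(t) = r_corr · t^b with b = 0.523 (carbon steel, B1)
  D(13) = 7.619 × 13^0.523 = 7.619 × 3.825 = 29.14 μm
  Mass loss = 29.14 μm × 7.85 g/cm³ = 228.8 g·m⁻²

D(13) = 229 g·m⁻²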